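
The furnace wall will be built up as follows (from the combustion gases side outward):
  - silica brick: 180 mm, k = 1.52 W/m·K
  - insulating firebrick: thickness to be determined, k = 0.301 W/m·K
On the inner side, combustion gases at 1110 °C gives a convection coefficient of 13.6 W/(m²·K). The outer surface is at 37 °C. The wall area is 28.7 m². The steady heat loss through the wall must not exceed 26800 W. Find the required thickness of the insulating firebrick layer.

L ≈ 288 mm

Thermal resistances in series:
R_inner film = 1/(h_i·A) = 1/(13.6×28.7) = 0.002562 K/W
R_silica brick = L/(kA) = 0.18/(1.52×28.7) = 0.004126 K/W
Sum of the known resistances R_other = 0.006688 K/W
Required total resistance R_tot = ΔT/Q_allow = 1073/26800 = 0.04004 K/W
R_insulating firebrick = R_tot − R_other = 0.03335 K/W
L = R·k·A = 0.03335×0.301×28.7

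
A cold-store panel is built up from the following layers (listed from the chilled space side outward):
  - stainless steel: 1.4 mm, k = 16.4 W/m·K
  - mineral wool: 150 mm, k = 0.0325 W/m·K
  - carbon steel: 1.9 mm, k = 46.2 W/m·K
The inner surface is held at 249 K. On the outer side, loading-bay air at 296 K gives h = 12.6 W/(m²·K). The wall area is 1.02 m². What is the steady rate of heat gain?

Series thermal resistances:
R_stainless steel = L/(kA) = 0.0014/(16.4×1.02) = 8.369×10^-5 K/W
R_mineral wool = L/(kA) = 0.15/(0.0325×1.02) = 4.525 K/W
R_carbon steel = L/(kA) = 0.0019/(46.2×1.02) = 4.032×10^-5 K/W
R_outer film = 1/(h_o·A) = 1/(12.6×1.02) = 0.07781 K/W
R_total = 4.603 K/W
Q = ΔT / R_total = 47 / 4.603

Q ≈ 10.2 W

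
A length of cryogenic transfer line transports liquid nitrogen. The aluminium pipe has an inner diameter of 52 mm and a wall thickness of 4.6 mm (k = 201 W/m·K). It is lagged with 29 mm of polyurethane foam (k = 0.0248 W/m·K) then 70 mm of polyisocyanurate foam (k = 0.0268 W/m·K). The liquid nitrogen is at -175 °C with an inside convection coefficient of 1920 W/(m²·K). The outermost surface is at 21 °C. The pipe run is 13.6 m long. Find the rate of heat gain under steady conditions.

Treating each annulus and film as a series resistance:
R_inner film = 1/(h_i·2πr₁L) = 1/(1920×2π×0.026×13.6) = 2.344×10^-4 K/W
R_aluminium pipe wall = ln(30.6/26)/(2π×201×13.6) = 9.485×10^-6 K/W
R_polyurethane foam = ln(59.6/30.6)/(2π×0.0248×13.6) = 0.3146 K/W
R_polyisocyanurate foam = ln(129.6/59.6)/(2π×0.0268×13.6) = 0.3392 K/W
R_total = 0.654 K/W
Q = ΔT/R_total = 196/0.654

Q ≈ 300 W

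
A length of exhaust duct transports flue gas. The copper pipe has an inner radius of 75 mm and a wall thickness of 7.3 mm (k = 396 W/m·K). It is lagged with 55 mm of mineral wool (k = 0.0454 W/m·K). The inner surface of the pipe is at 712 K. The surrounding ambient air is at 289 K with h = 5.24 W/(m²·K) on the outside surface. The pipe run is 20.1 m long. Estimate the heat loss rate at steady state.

Q ≈ 4220 W

Per-layer cylindrical resistances, series-summed:
R_copper pipe wall = ln(82.3/75)/(2π×396×20.1) = 1.857×10^-6 K/W
R_mineral wool = ln(137.3/82.3)/(2π×0.0454×20.1) = 0.08926 K/W
R_outer film = 1/(h_o·2πr_oL) = 1/(5.24×2π×0.1373×20.1) = 0.01101 K/W
R_total = 0.1003 K/W
Q = ΔT/R_total = 423/0.1003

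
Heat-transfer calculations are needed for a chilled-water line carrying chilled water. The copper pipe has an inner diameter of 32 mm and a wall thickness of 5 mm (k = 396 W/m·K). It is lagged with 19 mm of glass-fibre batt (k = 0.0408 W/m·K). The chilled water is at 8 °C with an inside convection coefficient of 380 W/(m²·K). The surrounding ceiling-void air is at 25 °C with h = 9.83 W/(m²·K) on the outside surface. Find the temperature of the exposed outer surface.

Radial resistances (cylindrical: R_cond = ln(r_o/r_i)/(2πkL), R_conv = 1/(h·2πrL)):
R_inner film = 1/(h_i·2πr₁L) = 1/(380×2π×0.016×1) = 0.02618 K/W
R_copper pipe wall = ln(21/16)/(2π×396×1) = 1.093×10^-4 K/W
R_glass-fibre batt = ln(40/21)/(2π×0.0408×1) = 2.514 K/W
R_outer film = 1/(h_o·2πr_oL) = 1/(9.83×2π×0.04×1) = 0.4048 K/W
R_total = 2.945 K/W
Q = ΔT/R_total = 17/2.945
Q = 5.77 W/m
T_interface = T_inner + Q·ΣR(inner→interface) = 8 + 5.77×2.54

T ≈ 22.7 °C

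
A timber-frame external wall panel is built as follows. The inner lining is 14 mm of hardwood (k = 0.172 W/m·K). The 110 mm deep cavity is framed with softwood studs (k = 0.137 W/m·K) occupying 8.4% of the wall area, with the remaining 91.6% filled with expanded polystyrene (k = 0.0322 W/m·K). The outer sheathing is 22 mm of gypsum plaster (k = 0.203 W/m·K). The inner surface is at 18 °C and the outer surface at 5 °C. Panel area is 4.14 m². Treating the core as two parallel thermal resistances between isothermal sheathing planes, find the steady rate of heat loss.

Q ≈ 18.7 W

Sheathing layers in series; stud and cavity paths in parallel between them.
R_inner = 0.014/(0.172×4.14) = 0.01966 K/W
R_stud  = 0.11/(0.137×0.084×4.14) = 2.309 K/W
R_cav   = 0.11/(0.0322×0.916×4.14) = 0.9008 K/W
1/R_core = 1/R_stud + 1/R_cav → R_core = 0.648 K/W
R_outer = 0.022/(0.203×4.14) = 0.02618 K/W
R_total = 0.6938 K/W
Q = ΔT/R_total = 13/0.6938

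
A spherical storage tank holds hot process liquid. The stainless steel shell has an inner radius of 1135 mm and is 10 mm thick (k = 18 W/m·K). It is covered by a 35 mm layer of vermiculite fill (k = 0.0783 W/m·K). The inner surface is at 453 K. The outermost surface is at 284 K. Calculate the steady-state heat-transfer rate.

Q ≈ 6410 W

Spherical conduction: R = (1/r_in − 1/r_out)/(4πk) per layer; series-sum.
R_stainless steel shell = (1/1.135 − 1/1.145)/(4π×18) = 3.402×10^-5 K/W
R_vermiculite fill = (1/1.145 − 1/1.18)/(4π×0.0783) = 0.02633 K/W
R_total = 0.02636 K/W
Q = ΔT/R_total = 169/0.02636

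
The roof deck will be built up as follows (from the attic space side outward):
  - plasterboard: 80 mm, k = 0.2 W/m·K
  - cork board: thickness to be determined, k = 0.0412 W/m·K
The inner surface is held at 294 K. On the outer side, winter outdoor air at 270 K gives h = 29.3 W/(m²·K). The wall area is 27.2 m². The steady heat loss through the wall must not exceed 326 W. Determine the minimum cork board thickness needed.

Series thermal resistances:
R_plasterboard = L/(kA) = 0.08/(0.2×27.2) = 0.01471 K/W
R_outer film = 1/(h_o·A) = 1/(29.3×27.2) = 0.001255 K/W
Sum of the known resistances R_other = 0.01596 K/W
Required total resistance R_tot = ΔT/Q_allow = 24/326 = 0.07362 K/W
R_cork board = R_tot − R_other = 0.05766 K/W
L = R·k·A = 0.05766×0.0412×27.2

L ≈ 64.6 mm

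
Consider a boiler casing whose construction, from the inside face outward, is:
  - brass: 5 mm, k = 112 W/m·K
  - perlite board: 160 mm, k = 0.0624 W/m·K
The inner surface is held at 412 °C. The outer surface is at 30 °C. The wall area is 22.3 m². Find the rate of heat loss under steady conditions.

Series thermal resistances:
R_brass = L/(kA) = 0.005/(112×22.3) = 2.002×10^-6 K/W
R_perlite board = L/(kA) = 0.16/(0.0624×22.3) = 0.115 K/W
R_total = 0.115 K/W
Q = ΔT / R_total = 382 / 0.115

Q ≈ 3320 W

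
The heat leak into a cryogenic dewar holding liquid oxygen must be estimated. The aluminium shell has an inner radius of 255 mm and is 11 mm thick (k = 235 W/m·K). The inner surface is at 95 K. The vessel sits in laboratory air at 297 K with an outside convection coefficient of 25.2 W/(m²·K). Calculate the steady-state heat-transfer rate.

Q ≈ 4520 W

Spherical conduction: R = (1/r_in − 1/r_out)/(4πk) per layer; series-sum.
R_aluminium shell = (1/0.255 − 1/0.266)/(4π×235) = 5.492×10^-5 K/W
R_outer film = 1/(h·4πr_o²) = 1/(25.2×4π×0.266²) = 0.04463 K/W
R_total = 0.04468 K/W
Q = ΔT/R_total = 202/0.04468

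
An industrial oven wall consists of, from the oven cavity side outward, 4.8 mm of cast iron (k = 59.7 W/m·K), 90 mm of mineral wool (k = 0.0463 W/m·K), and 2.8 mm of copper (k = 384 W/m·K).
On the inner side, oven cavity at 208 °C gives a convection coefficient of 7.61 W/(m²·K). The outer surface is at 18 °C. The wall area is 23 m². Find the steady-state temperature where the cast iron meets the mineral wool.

Treating each layer as a thermal resistance in series:
R_inner film = 1/(h_i·A) = 1/(7.61×23) = 0.005713 K/W
R_cast iron = L/(kA) = 0.0048/(59.7×23) = 3.496×10^-6 K/W
R_mineral wool = L/(kA) = 0.09/(0.0463×23) = 0.08451 K/W
R_copper = L/(kA) = 0.0028/(384×23) = 3.17×10^-7 K/W
R_total = 0.09023 K/W;  Q = ΔT/R_total = 190/0.09023 = 2106 W
T_interface = T_inner − Q·ΣR(inner→interface) = 208 − 2110×0.005717

T ≈ 196 °C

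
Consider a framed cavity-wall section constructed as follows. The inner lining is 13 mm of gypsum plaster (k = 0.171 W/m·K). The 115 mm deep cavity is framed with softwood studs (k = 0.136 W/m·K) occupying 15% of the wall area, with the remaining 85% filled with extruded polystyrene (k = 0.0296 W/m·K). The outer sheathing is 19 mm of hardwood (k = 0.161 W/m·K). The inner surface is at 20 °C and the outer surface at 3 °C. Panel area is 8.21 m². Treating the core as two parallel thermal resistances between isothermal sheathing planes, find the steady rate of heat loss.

Q ≈ 51.3 W

Sheathing layers in series; stud and cavity paths in parallel between them.
R_inner = 0.013/(0.171×8.21) = 0.00926 K/W
R_stud  = 0.115/(0.136×0.15×8.21) = 0.6866 K/W
R_cav   = 0.115/(0.0296×0.85×8.21) = 0.5567 K/W
1/R_core = 1/R_stud + 1/R_cav → R_core = 0.3074 K/W
R_outer = 0.019/(0.161×8.21) = 0.01437 K/W
R_total = 0.3311 K/W
Q = ΔT/R_total = 17/0.3311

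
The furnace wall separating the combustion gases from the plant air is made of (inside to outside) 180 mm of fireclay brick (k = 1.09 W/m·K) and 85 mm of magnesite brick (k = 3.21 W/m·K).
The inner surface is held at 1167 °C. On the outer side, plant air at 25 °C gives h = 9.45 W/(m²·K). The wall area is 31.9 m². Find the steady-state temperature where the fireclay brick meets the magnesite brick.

T ≈ 533 °C

Series thermal resistances:
R_fireclay brick = L/(kA) = 0.18/(1.09×31.9) = 0.005177 K/W
R_magnesite brick = L/(kA) = 0.085/(3.21×31.9) = 8.301×10^-4 K/W
R_outer film = 1/(h_o·A) = 1/(9.45×31.9) = 0.003317 K/W
R_total = 0.009324 K/W;  Q = ΔT/R_total = 1142/0.009324 = 122500 W
T_interface = T_inner − Q·ΣR(inner→interface) = 1167 − 122000×0.005177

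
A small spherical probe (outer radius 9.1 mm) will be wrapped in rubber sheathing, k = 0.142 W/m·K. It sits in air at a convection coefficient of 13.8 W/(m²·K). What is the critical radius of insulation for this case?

For a sphere r_cr = 2k/h = 2×0.142/13.8
r_cr = 20.6 mm; since the bare radius (9.1 mm) is below r_cr, adding a thin layer of insulation will *increase* heat loss.

r_cr ≈ 20.6 mm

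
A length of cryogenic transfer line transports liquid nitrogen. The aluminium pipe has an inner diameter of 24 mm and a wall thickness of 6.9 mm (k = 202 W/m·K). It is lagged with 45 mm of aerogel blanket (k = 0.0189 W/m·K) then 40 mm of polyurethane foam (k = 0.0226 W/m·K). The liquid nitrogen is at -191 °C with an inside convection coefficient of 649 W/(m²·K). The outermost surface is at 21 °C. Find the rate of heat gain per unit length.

Per-layer cylindrical resistances, series-summed:
R_inner film = 1/(h_i·2πr₁L) = 1/(649×2π×0.012×1) = 0.02044 K/W
R_aluminium pipe wall = ln(18.9/12)/(2π×202×1) = 3.579×10^-4 K/W
R_aerogel blanket = ln(63.9/18.9)/(2π×0.0189×1) = 10.26 K/W
R_polyurethane foam = ln(103.9/63.9)/(2π×0.0226×1) = 3.423 K/W
R_total = 13.7 K/W
Q = ΔT/R_total = 212/13.7

q′ ≈ 15.5 W/m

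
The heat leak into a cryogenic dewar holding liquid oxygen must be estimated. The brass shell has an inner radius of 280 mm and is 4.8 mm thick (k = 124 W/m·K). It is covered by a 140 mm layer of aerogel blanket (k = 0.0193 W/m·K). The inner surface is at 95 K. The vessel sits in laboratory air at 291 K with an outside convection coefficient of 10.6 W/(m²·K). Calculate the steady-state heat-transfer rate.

Each spherical layer contributes R = (1/r_i − 1/r_o)/(4πk):
R_brass shell = (1/0.28 − 1/0.2848)/(4π×124) = 3.863×10^-5 K/W
R_aerogel blanket = (1/0.2848 − 1/0.4248)/(4π×0.0193) = 4.771 K/W
R_outer film = 1/(h·4πr_o²) = 1/(10.6×4π×0.4248²) = 0.0416 K/W
R_total = 4.813 K/W
Q = ΔT/R_total = 196/4.813

Q ≈ 40.7 W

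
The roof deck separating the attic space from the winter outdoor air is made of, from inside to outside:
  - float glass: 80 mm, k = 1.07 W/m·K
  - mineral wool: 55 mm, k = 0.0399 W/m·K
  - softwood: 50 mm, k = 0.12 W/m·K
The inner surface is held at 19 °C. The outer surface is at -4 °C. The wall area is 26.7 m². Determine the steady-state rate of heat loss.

Q ≈ 328 W

Thermal resistances in series:
R_float glass = L/(kA) = 0.08/(1.07×26.7) = 0.0028 K/W
R_mineral wool = L/(kA) = 0.055/(0.0399×26.7) = 0.05163 K/W
R_softwood = L/(kA) = 0.05/(0.12×26.7) = 0.01561 K/W
R_total = 0.07003 K/W
Q = ΔT / R_total = 23 / 0.07003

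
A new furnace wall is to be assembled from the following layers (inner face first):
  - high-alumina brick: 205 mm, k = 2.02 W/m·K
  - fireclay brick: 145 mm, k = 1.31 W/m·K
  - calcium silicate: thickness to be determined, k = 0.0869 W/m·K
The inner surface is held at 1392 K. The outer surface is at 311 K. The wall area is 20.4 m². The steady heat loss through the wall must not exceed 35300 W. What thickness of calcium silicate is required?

Treating each layer as a thermal resistance in series:
R_high-alumina brick = L/(kA) = 0.205/(2.02×20.4) = 0.004975 K/W
R_fireclay brick = L/(kA) = 0.145/(1.31×20.4) = 0.005426 K/W
Sum of the known resistances R_other = 0.0104 K/W
Required total resistance R_tot = ΔT/Q_allow = 1081/35300 = 0.03062 K/W
R_calcium silicate = R_tot − R_other = 0.02022 K/W
L = R·k·A = 0.02022×0.0869×20.4

L ≈ 35.8 mm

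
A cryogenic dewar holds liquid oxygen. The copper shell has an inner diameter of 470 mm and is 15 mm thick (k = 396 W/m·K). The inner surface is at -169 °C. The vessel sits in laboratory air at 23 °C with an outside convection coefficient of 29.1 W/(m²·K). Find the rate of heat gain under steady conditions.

Q ≈ 4380 W

Each spherical layer contributes R = (1/r_i − 1/r_o)/(4πk):
R_copper shell = (1/0.235 − 1/0.25)/(4π×396) = 5.131×10^-5 K/W
R_outer film = 1/(h·4πr_o²) = 1/(29.1×4π×0.25²) = 0.04375 K/W
R_total = 0.04381 K/W
Q = ΔT/R_total = 192/0.04381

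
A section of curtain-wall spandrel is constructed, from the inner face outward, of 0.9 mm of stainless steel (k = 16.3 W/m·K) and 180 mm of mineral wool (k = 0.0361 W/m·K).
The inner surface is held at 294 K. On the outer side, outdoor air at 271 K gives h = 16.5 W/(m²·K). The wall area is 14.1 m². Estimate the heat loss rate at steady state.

Q ≈ 64.3 W

Thermal resistances in series:
R_stainless steel = L/(kA) = 0.0009/(16.3×14.1) = 3.916×10^-6 K/W
R_mineral wool = L/(kA) = 0.18/(0.0361×14.1) = 0.3536 K/W
R_outer film = 1/(h_o·A) = 1/(16.5×14.1) = 0.004298 K/W
R_total = 0.3579 K/W
Q = ΔT / R_total = 23 / 0.3579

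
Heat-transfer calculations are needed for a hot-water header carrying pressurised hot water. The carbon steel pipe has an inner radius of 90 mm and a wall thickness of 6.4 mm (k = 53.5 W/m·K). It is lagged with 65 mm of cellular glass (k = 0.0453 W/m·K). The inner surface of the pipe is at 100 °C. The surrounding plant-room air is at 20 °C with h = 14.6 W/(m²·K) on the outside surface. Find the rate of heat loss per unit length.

Per-layer cylindrical resistances, series-summed:
R_carbon steel pipe wall = ln(96.4/90)/(2π×53.5×1) = 2.044×10^-4 K/W
R_cellular glass = ln(161.4/96.4)/(2π×0.0453×1) = 1.811 K/W
R_outer film = 1/(h_o·2πr_oL) = 1/(14.6×2π×0.1614×1) = 0.06754 K/W
R_total = 1.878 K/W
Q = ΔT/R_total = 80/1.878

q′ ≈ 42.6 W/m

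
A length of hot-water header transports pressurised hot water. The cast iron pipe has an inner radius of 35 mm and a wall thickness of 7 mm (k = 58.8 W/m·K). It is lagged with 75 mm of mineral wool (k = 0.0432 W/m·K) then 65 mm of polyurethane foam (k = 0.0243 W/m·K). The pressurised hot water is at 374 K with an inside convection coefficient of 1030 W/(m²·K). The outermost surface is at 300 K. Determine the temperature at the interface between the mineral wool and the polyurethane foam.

T ≈ 332 K

Cylindrical conduction, so R = ln(r₂/r₁)/(2πkL) per layer, in series:
R_inner film = 1/(h_i·2πr₁L) = 1/(1030×2π×0.035×1) = 0.004415 K/W
R_cast iron pipe wall = ln(42/35)/(2π×58.8×1) = 4.935×10^-4 K/W
R_mineral wool = ln(117/42)/(2π×0.0432×1) = 3.774 K/W
R_polyurethane foam = ln(182/117)/(2π×0.0243×1) = 2.894 K/W
R_total = 6.673 K/W
Q = ΔT/R_total = 74/6.673
Q = 11.1 W/m
T_interface = T_inner − Q·ΣR(inner→interface) = 374 − 11.1×3.779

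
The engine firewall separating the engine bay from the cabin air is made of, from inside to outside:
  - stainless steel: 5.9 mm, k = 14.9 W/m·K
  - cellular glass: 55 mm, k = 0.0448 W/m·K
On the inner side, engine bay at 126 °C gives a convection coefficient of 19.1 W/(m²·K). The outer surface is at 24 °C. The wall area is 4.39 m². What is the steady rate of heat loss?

Thermal resistances in series:
R_inner film = 1/(h_i·A) = 1/(19.1×4.39) = 0.01193 K/W
R_stainless steel = L/(kA) = 0.0059/(14.9×4.39) = 9.02×10^-5 K/W
R_cellular glass = L/(kA) = 0.055/(0.0448×4.39) = 0.2797 K/W
R_total = 0.2917 K/W
Q = ΔT / R_total = 102 / 0.2917

Q ≈ 350 W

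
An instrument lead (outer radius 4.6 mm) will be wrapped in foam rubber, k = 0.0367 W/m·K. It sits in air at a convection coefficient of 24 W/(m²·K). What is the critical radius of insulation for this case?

r_cr ≈ 1.53 mm

For a cylinder r_cr = k/h = 0.0367/24
r_cr = 1.53 mm; since the bare radius (4.6 mm) is above r_cr, any added insulation will reduce heat loss.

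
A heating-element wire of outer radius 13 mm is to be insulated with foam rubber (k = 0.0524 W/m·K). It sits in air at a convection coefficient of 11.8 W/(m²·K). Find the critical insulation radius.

For a cylinder r_cr = k/h = 0.0524/11.8
r_cr = 4.44 mm; since the bare radius (13 mm) is above r_cr, any added insulation will reduce heat loss.

r_cr ≈ 4.44 mm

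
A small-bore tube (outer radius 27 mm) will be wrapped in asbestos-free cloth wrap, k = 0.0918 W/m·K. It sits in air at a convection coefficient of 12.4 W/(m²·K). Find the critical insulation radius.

For a cylinder r_cr = k/h = 0.0918/12.4
r_cr = 7.4 mm; since the bare radius (27 mm) is above r_cr, any added insulation will reduce heat loss.

r_cr ≈ 7.4 mm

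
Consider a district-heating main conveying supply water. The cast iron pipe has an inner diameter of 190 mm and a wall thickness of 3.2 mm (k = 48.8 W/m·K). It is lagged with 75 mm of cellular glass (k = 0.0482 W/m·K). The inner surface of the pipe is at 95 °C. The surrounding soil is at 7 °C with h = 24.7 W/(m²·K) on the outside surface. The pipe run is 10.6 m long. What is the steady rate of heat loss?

Radial resistances (cylindrical: R_cond = ln(r_o/r_i)/(2πkL), R_conv = 1/(h·2πrL)):
R_cast iron pipe wall = ln(98.2/95)/(2π×48.8×10.6) = 1.019×10^-5 K/W
R_cellular glass = ln(173.2/98.2)/(2π×0.0482×10.6) = 0.1768 K/W
R_outer film = 1/(h_o·2πr_oL) = 1/(24.7×2π×0.1732×10.6) = 0.00351 K/W
R_total = 0.1803 K/W
Q = ΔT/R_total = 88/0.1803

Q ≈ 488 W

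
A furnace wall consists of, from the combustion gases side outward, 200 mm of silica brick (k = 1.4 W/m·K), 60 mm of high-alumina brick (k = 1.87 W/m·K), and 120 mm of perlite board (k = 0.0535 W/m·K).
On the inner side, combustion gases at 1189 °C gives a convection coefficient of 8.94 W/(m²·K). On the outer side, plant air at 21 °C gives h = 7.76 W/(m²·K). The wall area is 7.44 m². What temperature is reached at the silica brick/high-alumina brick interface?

T ≈ 1080 °C

Treating each layer as a thermal resistance in series:
R_inner film = 1/(h_i·A) = 1/(8.94×7.44) = 0.01503 K/W
R_silica brick = L/(kA) = 0.2/(1.4×7.44) = 0.0192 K/W
R_high-alumina brick = L/(kA) = 0.06/(1.87×7.44) = 0.004313 K/W
R_perlite board = L/(kA) = 0.12/(0.0535×7.44) = 0.3015 K/W
R_outer film = 1/(h_o·A) = 1/(7.76×7.44) = 0.01732 K/W
R_total = 0.3573 K/W;  Q = ΔT/R_total = 1168/0.3573 = 3269 W
T_interface = T_inner − Q·ΣR(inner→interface) = 1189 − 3270×0.03424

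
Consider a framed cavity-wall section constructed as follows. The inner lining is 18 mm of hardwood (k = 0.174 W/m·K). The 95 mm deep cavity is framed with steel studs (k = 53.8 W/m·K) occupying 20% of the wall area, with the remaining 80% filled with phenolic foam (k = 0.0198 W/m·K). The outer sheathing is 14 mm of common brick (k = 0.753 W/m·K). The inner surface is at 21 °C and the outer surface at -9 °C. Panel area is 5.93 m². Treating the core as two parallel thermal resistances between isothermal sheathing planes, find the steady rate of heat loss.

Q ≈ 1360 W

Sheathing layers in series; stud and cavity paths in parallel between them.
R_inner = 0.018/(0.174×5.93) = 0.01744 K/W
R_stud  = 0.095/(53.8×0.2×5.93) = 0.001489 K/W
R_cav   = 0.095/(0.0198×0.8×5.93) = 1.011 K/W
1/R_core = 1/R_stud + 1/R_cav → R_core = 0.001487 K/W
R_outer = 0.014/(0.753×5.93) = 0.003135 K/W
R_total = 0.02207 K/W
Q = ΔT/R_total = 30/0.02207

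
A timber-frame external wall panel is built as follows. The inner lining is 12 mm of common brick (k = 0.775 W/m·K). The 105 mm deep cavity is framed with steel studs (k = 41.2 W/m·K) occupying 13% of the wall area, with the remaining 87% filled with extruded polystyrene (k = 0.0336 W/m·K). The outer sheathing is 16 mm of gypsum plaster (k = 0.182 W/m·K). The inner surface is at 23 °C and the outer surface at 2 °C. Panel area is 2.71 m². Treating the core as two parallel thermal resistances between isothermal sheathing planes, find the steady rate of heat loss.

Sheathing layers in series; stud and cavity paths in parallel between them.
R_inner = 0.012/(0.775×2.71) = 0.005714 K/W
R_stud  = 0.105/(41.2×0.13×2.71) = 0.007234 K/W
R_cav   = 0.105/(0.0336×0.87×2.71) = 1.325 K/W
1/R_core = 1/R_stud + 1/R_cav → R_core = 0.007195 K/W
R_outer = 0.016/(0.182×2.71) = 0.03244 K/W
R_total = 0.04535 K/W
Q = ΔT/R_total = 21/0.04535

Q ≈ 463 W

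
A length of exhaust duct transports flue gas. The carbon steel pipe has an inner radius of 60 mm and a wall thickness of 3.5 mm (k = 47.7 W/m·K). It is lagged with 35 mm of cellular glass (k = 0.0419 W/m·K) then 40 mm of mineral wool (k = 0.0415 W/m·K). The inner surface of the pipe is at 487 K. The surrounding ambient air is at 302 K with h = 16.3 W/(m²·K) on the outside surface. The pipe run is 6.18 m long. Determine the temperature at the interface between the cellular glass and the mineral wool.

T ≈ 386 K

Cylindrical conduction, so R = ln(r₂/r₁)/(2πkL) per layer, in series:
R_carbon steel pipe wall = ln(63.5/60)/(2π×47.7×6.18) = 3.061×10^-5 K/W
R_cellular glass = ln(98.5/63.5)/(2π×0.0419×6.18) = 0.2698 K/W
R_mineral wool = ln(138.5/98.5)/(2π×0.0415×6.18) = 0.2115 K/W
R_outer film = 1/(h_o·2πr_oL) = 1/(16.3×2π×0.1385×6.18) = 0.01141 K/W
R_total = 0.4928 K/W
Q = ΔT/R_total = 185/0.4928
Q = 375 W
T_interface = T_inner − Q·ΣR(inner→interface) = 487 − 375×0.2699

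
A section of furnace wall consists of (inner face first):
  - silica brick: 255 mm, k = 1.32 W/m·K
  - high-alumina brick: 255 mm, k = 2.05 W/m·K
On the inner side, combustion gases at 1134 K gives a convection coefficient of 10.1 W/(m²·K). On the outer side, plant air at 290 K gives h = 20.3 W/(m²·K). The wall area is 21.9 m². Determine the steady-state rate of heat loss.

Q ≈ 39700 W

Treating each layer as a thermal resistance in series:
R_inner film = 1/(h_i·A) = 1/(10.1×21.9) = 0.004521 K/W
R_silica brick = L/(kA) = 0.255/(1.32×21.9) = 0.008821 K/W
R_high-alumina brick = L/(kA) = 0.255/(2.05×21.9) = 0.00568 K/W
R_outer film = 1/(h_o·A) = 1/(20.3×21.9) = 0.002249 K/W
R_total = 0.02127 K/W
Q = ΔT / R_total = 844 / 0.02127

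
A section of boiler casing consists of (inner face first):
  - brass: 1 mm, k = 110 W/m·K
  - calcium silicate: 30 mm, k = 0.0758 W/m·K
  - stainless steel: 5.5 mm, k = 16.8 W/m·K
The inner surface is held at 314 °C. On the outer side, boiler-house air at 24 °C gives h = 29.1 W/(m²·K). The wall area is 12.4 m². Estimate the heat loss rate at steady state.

Q ≈ 8350 W

Treating each layer as a thermal resistance in series:
R_brass = L/(kA) = 0.001/(110×12.4) = 7.331×10^-7 K/W
R_calcium silicate = L/(kA) = 0.03/(0.0758×12.4) = 0.03192 K/W
R_stainless steel = L/(kA) = 0.0055/(16.8×12.4) = 2.64×10^-5 K/W
R_outer film = 1/(h_o·A) = 1/(29.1×12.4) = 0.002771 K/W
R_total = 0.03472 K/W
Q = ΔT / R_total = 290 / 0.03472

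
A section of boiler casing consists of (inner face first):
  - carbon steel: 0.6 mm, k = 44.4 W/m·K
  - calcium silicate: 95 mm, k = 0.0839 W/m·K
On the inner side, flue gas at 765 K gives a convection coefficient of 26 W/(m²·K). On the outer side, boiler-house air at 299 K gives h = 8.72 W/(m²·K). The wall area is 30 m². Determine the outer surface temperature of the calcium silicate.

T ≈ 341 K

Thermal resistances in series:
R_inner film = 1/(h_i·A) = 1/(26×30) = 0.001282 K/W
R_carbon steel = L/(kA) = 0.0006/(44.4×30) = 4.505×10^-7 K/W
R_calcium silicate = L/(kA) = 0.095/(0.0839×30) = 0.03774 K/W
R_outer film = 1/(h_o·A) = 1/(8.72×30) = 0.003823 K/W
R_total = 0.04285 K/W;  Q = ΔT/R_total = 466/0.04285 = 10880 W
T_interface = T_inner − Q·ΣR(inner→interface) = 765 − 10900×0.03903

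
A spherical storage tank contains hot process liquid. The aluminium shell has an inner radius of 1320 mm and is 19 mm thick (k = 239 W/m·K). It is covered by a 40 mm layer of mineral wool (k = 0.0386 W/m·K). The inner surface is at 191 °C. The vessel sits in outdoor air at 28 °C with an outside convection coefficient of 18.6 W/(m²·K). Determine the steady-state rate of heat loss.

Each spherical layer contributes R = (1/r_i − 1/r_o)/(4πk):
R_aluminium shell = (1/1.32 − 1/1.339)/(4π×239) = 3.579×10^-6 K/W
R_mineral wool = (1/1.339 − 1/1.379)/(4π×0.0386) = 0.04466 K/W
R_outer film = 1/(h·4πr_o²) = 1/(18.6×4π×1.379²) = 0.00225 K/W
R_total = 0.04691 K/W
Q = ΔT/R_total = 163/0.04691

Q ≈ 3470 W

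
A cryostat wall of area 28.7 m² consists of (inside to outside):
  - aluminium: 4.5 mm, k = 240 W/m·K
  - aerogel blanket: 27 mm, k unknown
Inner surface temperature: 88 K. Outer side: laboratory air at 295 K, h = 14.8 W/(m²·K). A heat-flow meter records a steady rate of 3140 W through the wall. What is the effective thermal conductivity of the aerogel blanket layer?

k ≈ 0.0148 W/(m·K)

Series thermal resistances:
R_aluminium = L/(kA) = 0.0045/(240×28.7) = 6.533×10^-7 K/W
R_outer film = 1/(h_o·A) = 1/(14.8×28.7) = 0.002354 K/W
Sum of known resistances R_other = 0.002355 K/W
Total R = ΔT/Q = 207/3140 = 0.06592 K/W
R_aerogel blanket = R_total − R_other = 0.06357 K/W
k = L/(R·A) = 0.027/(0.06357×28.7)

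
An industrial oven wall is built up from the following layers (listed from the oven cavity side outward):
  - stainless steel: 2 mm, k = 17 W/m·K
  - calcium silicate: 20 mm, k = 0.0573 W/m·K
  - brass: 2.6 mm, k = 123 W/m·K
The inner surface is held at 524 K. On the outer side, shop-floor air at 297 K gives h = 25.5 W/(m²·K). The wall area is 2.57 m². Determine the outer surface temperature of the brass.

T ≈ 320 K

Treating each layer as a thermal resistance in series:
R_stainless steel = L/(kA) = 0.002/(17×2.57) = 4.578×10^-5 K/W
R_calcium silicate = L/(kA) = 0.02/(0.0573×2.57) = 0.1358 K/W
R_brass = L/(kA) = 0.0026/(123×2.57) = 8.225×10^-6 K/W
R_outer film = 1/(h_o·A) = 1/(25.5×2.57) = 0.01526 K/W
R_total = 0.1511 K/W;  Q = ΔT/R_total = 227/0.1511 = 1502 W
T_interface = T_inner − Q·ΣR(inner→interface) = 524 − 1500×0.1359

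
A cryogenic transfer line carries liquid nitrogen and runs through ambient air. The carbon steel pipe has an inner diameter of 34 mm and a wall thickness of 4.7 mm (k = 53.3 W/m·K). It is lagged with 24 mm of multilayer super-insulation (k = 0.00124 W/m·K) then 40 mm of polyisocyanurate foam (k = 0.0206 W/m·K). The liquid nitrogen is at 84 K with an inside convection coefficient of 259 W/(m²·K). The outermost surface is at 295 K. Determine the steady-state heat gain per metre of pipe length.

q′ ≈ 2.1 W/m

For a radial system each layer contributes R = ln(r_out/r_in)/(2πkL); films add R = 1/(hA).
R_inner film = 1/(h_i·2πr₁L) = 1/(259×2π×0.017×1) = 0.03615 K/W
R_carbon steel pipe wall = ln(21.7/17)/(2π×53.3×1) = 7.289×10^-4 K/W
R_multilayer super-insulation = ln(45.7/21.7)/(2π×0.00124×1) = 95.59 K/W
R_polyisocyanurate foam = ln(85.7/45.7)/(2π×0.0206×1) = 4.858 K/W
R_total = 100.5 K/W
Q = ΔT/R_total = 211/100.5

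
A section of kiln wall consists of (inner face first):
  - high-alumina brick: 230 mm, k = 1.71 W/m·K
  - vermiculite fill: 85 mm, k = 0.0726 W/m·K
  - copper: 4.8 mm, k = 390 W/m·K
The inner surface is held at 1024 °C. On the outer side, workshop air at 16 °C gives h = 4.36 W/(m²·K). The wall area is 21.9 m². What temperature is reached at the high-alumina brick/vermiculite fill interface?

Treating each layer as a thermal resistance in series:
R_high-alumina brick = L/(kA) = 0.23/(1.71×21.9) = 0.006142 K/W
R_vermiculite fill = L/(kA) = 0.085/(0.0726×21.9) = 0.05346 K/W
R_copper = L/(kA) = 0.0048/(390×21.9) = 5.62×10^-7 K/W
R_outer film = 1/(h_o·A) = 1/(4.36×21.9) = 0.01047 K/W
R_total = 0.07008 K/W;  Q = ΔT/R_total = 1008/0.07008 = 14380 W
T_interface = T_inner − Q·ΣR(inner→interface) = 1024 − 14400×0.006142

T ≈ 936 °C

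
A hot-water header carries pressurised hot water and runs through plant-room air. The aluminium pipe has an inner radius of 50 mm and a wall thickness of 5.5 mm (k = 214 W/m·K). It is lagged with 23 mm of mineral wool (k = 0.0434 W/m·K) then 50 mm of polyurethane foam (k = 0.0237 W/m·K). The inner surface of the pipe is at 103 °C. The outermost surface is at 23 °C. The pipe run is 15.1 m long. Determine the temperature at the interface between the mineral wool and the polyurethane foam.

Treating each annulus and film as a series resistance:
R_aluminium pipe wall = ln(55.5/50)/(2π×214×15.1) = 5.14×10^-6 K/W
R_mineral wool = ln(78.5/55.5)/(2π×0.0434×15.1) = 0.0842 K/W
R_polyurethane foam = ln(128.5/78.5)/(2π×0.0237×15.1) = 0.2192 K/W
R_total = 0.3034 K/W
Q = ΔT/R_total = 80/0.3034
Q = 264 W
T_interface = T_inner − Q·ΣR(inner→interface) = 103 − 264×0.08421

T ≈ 80.8 °C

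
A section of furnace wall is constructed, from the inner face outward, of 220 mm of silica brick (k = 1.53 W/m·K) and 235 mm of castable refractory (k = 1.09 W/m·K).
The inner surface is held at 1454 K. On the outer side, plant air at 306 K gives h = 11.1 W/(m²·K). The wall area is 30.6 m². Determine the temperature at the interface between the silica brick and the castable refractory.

Using the resistance-network approach (series):
R_silica brick = L/(kA) = 0.22/(1.53×30.6) = 0.004699 K/W
R_castable refractory = L/(kA) = 0.235/(1.09×30.6) = 0.007046 K/W
R_outer film = 1/(h_o·A) = 1/(11.1×30.6) = 0.002944 K/W
R_total = 0.01469 K/W;  Q = ΔT/R_total = 1148/0.01469 = 78150 W
T_interface = T_inner − Q·ΣR(inner→interface) = 1454 − 78200×0.004699

T ≈ 1090 K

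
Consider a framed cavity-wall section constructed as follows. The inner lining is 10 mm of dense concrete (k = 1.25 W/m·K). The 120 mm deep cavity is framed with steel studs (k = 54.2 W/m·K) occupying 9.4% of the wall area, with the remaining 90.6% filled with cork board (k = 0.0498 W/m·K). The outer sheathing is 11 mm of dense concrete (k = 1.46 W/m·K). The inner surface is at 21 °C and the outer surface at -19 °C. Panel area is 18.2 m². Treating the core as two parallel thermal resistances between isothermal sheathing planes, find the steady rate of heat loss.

Q ≈ 18700 W

Sheathing layers in series; stud and cavity paths in parallel between them.
R_inner = 0.01/(1.25×18.2) = 4.396×10^-4 K/W
R_stud  = 0.12/(54.2×0.094×18.2) = 0.001294 K/W
R_cav   = 0.12/(0.0498×0.906×18.2) = 0.1461 K/W
1/R_core = 1/R_stud + 1/R_cav → R_core = 0.001283 K/W
R_outer = 0.011/(1.46×18.2) = 4.14×10^-4 K/W
R_total = 0.002136 K/W
Q = ΔT/R_total = 40/0.002136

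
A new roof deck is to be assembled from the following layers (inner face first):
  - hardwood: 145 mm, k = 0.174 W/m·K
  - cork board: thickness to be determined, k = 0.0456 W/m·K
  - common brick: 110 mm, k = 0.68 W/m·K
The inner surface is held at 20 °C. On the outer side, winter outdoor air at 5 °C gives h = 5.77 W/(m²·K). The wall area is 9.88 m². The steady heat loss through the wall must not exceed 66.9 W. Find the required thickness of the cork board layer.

L ≈ 47.7 mm

Thermal resistances in series:
R_hardwood = L/(kA) = 0.145/(0.174×9.88) = 0.08435 K/W
R_common brick = L/(kA) = 0.11/(0.68×9.88) = 0.01637 K/W
R_outer film = 1/(h_o·A) = 1/(5.77×9.88) = 0.01754 K/W
Sum of the known resistances R_other = 0.1183 K/W
Required total resistance R_tot = ΔT/Q_allow = 15/66.9 = 0.2242 K/W
R_cork board = R_tot − R_other = 0.106 K/W
L = R·k·A = 0.106×0.0456×9.88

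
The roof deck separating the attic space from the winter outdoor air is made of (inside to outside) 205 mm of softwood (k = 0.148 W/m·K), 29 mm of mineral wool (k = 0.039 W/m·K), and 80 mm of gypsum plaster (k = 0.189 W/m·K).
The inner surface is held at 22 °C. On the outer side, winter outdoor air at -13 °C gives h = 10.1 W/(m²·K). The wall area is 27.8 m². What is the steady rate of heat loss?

Treating each layer as a thermal resistance in series:
R_softwood = L/(kA) = 0.205/(0.148×27.8) = 0.04983 K/W
R_mineral wool = L/(kA) = 0.029/(0.039×27.8) = 0.02675 K/W
R_gypsum plaster = L/(kA) = 0.08/(0.189×27.8) = 0.01523 K/W
R_outer film = 1/(h_o·A) = 1/(10.1×27.8) = 0.003562 K/W
R_total = 0.09536 K/W
Q = ΔT / R_total = 35 / 0.09536

Q ≈ 367 W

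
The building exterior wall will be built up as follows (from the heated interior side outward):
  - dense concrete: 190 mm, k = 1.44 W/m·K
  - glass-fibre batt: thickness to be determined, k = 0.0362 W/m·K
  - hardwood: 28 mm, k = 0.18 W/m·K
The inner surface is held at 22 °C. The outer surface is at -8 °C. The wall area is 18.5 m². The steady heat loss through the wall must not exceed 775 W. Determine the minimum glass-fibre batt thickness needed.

L ≈ 15.5 mm

Thermal resistances in series:
R_dense concrete = L/(kA) = 0.19/(1.44×18.5) = 0.007132 K/W
R_hardwood = L/(kA) = 0.028/(0.18×18.5) = 0.008408 K/W
Sum of the known resistances R_other = 0.01554 K/W
Required total resistance R_tot = ΔT/Q_allow = 30/775 = 0.03871 K/W
R_glass-fibre batt = R_tot − R_other = 0.02317 K/W
L = R·k·A = 0.02317×0.0362×18.5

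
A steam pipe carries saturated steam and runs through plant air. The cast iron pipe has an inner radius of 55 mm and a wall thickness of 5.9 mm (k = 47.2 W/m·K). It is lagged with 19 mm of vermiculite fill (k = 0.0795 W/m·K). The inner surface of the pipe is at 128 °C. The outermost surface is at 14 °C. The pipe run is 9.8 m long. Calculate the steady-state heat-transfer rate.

Q ≈ 2050 W

Per-layer cylindrical resistances, series-summed:
R_cast iron pipe wall = ln(60.9/55)/(2π×47.2×9.8) = 3.506×10^-5 K/W
R_vermiculite fill = ln(79.9/60.9)/(2π×0.0795×9.8) = 0.05547 K/W
R_total = 0.05551 K/W
Q = ΔT/R_total = 114/0.05551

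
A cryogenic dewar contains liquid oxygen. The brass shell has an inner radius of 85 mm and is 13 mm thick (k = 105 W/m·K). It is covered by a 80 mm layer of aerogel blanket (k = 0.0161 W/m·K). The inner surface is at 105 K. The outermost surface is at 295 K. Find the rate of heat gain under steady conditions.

Q ≈ 8.38 W

Radial (spherical) resistances in series:
R_brass shell = (1/0.085 − 1/0.098)/(4π×105) = 0.001183 K/W
R_aerogel blanket = (1/0.098 − 1/0.178)/(4π×0.0161) = 22.67 K/W
R_total = 22.67 K/W
Q = ΔT/R_total = 190/22.67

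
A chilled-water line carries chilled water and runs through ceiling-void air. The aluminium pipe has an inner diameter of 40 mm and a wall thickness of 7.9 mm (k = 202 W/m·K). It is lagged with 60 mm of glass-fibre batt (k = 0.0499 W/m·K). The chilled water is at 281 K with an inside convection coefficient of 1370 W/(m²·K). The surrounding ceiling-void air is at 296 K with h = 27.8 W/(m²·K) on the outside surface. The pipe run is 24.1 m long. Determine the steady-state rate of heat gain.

Per-layer cylindrical resistances, series-summed:
R_inner film = 1/(h_i·2πr₁L) = 1/(1370×2π×0.02×24.1) = 2.41×10^-4 K/W
R_aluminium pipe wall = ln(27.9/20)/(2π×202×24.1) = 1.088×10^-5 K/W
R_glass-fibre batt = ln(87.9/27.9)/(2π×0.0499×24.1) = 0.1519 K/W
R_outer film = 1/(h_o·2πr_oL) = 1/(27.8×2π×0.0879×24.1) = 0.002703 K/W
R_total = 0.1548 K/W
Q = ΔT/R_total = 15/0.1548

Q ≈ 96.9 W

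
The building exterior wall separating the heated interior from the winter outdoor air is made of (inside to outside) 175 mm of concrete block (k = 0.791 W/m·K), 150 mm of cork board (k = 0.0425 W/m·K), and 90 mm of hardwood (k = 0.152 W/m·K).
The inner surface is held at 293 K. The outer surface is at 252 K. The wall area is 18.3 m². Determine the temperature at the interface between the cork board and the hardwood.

Model the wall as resistances in series:
R_concrete block = L/(kA) = 0.175/(0.791×18.3) = 0.01209 K/W
R_cork board = L/(kA) = 0.15/(0.0425×18.3) = 0.1929 K/W
R_hardwood = L/(kA) = 0.09/(0.152×18.3) = 0.03236 K/W
R_total = 0.2373 K/W;  Q = ΔT/R_total = 41/0.2373 = 172.8 W
T_interface = T_inner − Q·ΣR(inner→interface) = 293 − 173×0.205

T ≈ 258 K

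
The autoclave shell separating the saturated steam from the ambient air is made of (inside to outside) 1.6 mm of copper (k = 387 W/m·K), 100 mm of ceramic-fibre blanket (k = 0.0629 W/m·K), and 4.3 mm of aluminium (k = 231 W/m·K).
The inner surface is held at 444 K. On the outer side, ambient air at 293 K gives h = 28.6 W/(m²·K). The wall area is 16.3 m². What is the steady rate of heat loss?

Using the resistance-network approach (series):
R_copper = L/(kA) = 0.0016/(387×16.3) = 2.536×10^-7 K/W
R_ceramic-fibre blanket = L/(kA) = 0.1/(0.0629×16.3) = 0.09754 K/W
R_aluminium = L/(kA) = 0.0043/(231×16.3) = 1.142×10^-6 K/W
R_outer film = 1/(h_o·A) = 1/(28.6×16.3) = 0.002145 K/W
R_total = 0.09968 K/W
Q = ΔT / R_total = 151 / 0.09968

Q ≈ 1510 W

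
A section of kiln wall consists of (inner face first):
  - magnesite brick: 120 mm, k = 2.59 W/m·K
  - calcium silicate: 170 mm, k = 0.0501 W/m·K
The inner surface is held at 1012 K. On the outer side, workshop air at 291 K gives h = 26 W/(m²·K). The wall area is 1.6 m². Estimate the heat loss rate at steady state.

Model the wall as resistances in series:
R_magnesite brick = L/(kA) = 0.12/(2.59×1.6) = 0.02896 K/W
R_calcium silicate = L/(kA) = 0.17/(0.0501×1.6) = 2.121 K/W
R_outer film = 1/(h_o·A) = 1/(26×1.6) = 0.02404 K/W
R_total = 2.174 K/W
Q = ΔT / R_total = 721 / 2.174

Q ≈ 332 W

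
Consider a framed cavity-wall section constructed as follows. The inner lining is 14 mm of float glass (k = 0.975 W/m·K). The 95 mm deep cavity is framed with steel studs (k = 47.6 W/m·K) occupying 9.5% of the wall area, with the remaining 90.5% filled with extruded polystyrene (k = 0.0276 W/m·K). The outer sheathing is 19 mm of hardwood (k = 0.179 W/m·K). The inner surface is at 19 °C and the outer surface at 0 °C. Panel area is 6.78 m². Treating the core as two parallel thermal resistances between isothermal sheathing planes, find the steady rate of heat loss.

Sheathing layers in series; stud and cavity paths in parallel between them.
R_inner = 0.014/(0.975×6.78) = 0.002118 K/W
R_stud  = 0.095/(47.6×0.095×6.78) = 0.003099 K/W
R_cav   = 0.095/(0.0276×0.905×6.78) = 0.561 K/W
1/R_core = 1/R_stud + 1/R_cav → R_core = 0.003082 K/W
R_outer = 0.019/(0.179×6.78) = 0.01566 K/W
R_total = 0.02086 K/W
Q = ΔT/R_total = 19/0.02086

Q ≈ 911 W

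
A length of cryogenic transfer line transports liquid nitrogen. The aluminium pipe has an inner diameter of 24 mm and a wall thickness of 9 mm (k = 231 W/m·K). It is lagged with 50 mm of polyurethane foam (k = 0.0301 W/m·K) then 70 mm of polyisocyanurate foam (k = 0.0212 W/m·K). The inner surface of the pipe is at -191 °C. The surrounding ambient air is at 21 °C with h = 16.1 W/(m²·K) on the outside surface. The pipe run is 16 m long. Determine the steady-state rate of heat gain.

Q ≈ 291 W

Radial resistances (cylindrical: R_cond = ln(r_o/r_i)/(2πkL), R_conv = 1/(h·2πrL)):
R_aluminium pipe wall = ln(21/12)/(2π×231×16) = 2.41×10^-5 K/W
R_polyurethane foam = ln(71/21)/(2π×0.0301×16) = 0.4026 K/W
R_polyisocyanurate foam = ln(141/71)/(2π×0.0212×16) = 0.3219 K/W
R_outer film = 1/(h_o·2πr_oL) = 1/(16.1×2π×0.141×16) = 0.004382 K/W
R_total = 0.7289 K/W
Q = ΔT/R_total = 212/0.7289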